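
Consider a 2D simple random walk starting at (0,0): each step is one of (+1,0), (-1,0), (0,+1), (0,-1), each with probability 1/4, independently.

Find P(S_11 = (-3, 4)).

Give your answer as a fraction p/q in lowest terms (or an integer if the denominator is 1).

Answer: 12705/2097152

Derivation:
Let h be the number of horizontal steps (so 11-h are vertical). To end at (-3,4) need (h-3)/2 right-steps and ((11-h)+4)/2 up-steps.
Sum over h with 3 ≤ h ≤ 7, h ≡ 1 (mod 2), 11-h ≡ 0 (mod 2):
h=3: C(11,3)·C(3,0)·C(8,6) = 165·1·28 = 4620
h=5: C(11,5)·C(5,1)·C(6,5) = 462·5·6 = 13860
h=7: C(11,7)·C(7,2)·C(4,4) = 330·21·1 = 6930
Total favorable: 25410
Total paths: 4^11 = 4194304
P = 25410/4194304 = 12705/2097152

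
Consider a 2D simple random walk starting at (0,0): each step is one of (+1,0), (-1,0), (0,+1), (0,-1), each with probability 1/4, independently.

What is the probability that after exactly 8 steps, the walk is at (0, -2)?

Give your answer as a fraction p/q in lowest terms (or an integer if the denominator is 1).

Answer: 49/1024

Derivation:
Let h be the number of horizontal steps (so 8-h are vertical). To end at (0,-2) need (h+0)/2 right-steps and ((8-h)-2)/2 up-steps.
Sum over h with 0 ≤ h ≤ 6, h ≡ 0 (mod 2), 8-h ≡ 0 (mod 2):
h=0: C(8,0)·C(0,0)·C(8,3) = 1·1·56 = 56
h=2: C(8,2)·C(2,1)·C(6,2) = 28·2·15 = 840
h=4: C(8,4)·C(4,2)·C(4,1) = 70·6·4 = 1680
h=6: C(8,6)·C(6,3)·C(2,0) = 28·20·1 = 560
Total favorable: 3136
Total paths: 4^8 = 65536
P = 3136/65536 = 49/1024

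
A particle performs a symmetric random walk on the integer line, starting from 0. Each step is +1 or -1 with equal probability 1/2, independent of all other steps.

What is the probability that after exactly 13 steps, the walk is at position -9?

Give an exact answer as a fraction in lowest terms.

To reach position -9 after 13 steps: need 2 steps of +1 and 11 of -1.
Favorable paths: C(13,2) = 78
Total paths: 2^13 = 8192
P = 78/8192 = 39/4096

Answer: 39/4096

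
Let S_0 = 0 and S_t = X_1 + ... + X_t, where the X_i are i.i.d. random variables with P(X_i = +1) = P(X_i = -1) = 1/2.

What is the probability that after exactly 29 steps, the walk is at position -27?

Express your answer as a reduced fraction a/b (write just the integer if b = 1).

To reach position -27 after 29 steps: need 1 step of +1 and 28 of -1.
Favorable paths: C(29,1) = 29
Total paths: 2^29 = 536870912
P = 29/536870912 = 29/536870912

Answer: 29/536870912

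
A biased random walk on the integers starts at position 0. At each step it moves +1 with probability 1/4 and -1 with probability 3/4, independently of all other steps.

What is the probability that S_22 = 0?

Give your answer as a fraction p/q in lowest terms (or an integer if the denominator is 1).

To be at 0 after 22 steps: need exactly 11 steps of +1 and 11 of -1.
Number of such sequences: C(22,11) = 705432
Each has probability (1/4)^11 · (3/4)^11 = 177147/17592186044416
P = 705432 · 177147/17592186044416 = 15620645313/2199023255552

Answer: 15620645313/2199023255552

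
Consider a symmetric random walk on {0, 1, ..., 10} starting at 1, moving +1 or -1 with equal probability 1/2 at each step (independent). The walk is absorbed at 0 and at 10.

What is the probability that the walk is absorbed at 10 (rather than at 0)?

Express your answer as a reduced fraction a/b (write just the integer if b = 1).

Symmetric walk (p = 1/2): the harmonic-function argument gives P(hit 10 before 0 | start at 1) = a/N.
P = 1/10 = 1/10

Answer: 1/10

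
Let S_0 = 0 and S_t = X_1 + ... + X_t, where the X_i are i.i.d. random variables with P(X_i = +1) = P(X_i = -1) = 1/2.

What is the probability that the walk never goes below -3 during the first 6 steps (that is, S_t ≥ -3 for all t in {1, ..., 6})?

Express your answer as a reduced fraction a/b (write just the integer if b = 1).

Let f(t,s) = #length-t paths at position s with S_1..S_t all ≥ -3.
f(t,s) = f(t-1,s-1) + f(t-1,s+1) for s ≥ -3; f(t,s) = 0 for s < -3.
t=0: f(0,0)=1
t=1: f(1,-1)=1 f(1,1)=1
t=2: f(2,-2)=1 f(2,0)=2 f(2,2)=1
t=3: f(3,-3)=1 f(3,-1)=3 f(3,1)=3 f(3,3)=1
t=4: f(4,-2)=4 f(4,0)=6 f(4,2)=4 f(4,4)=1
t=5: f(5,-3)=4 f(5,-1)=10 f(5,1)=10 f(5,3)=5 f(5,5)=1
t=6: f(6,-2)=14 f(6,0)=20 f(6,2)=15 f(6,4)=6 f(6,6)=1
Σ_s f(6,s) = 56
P = 56/64 = 7/8

Answer: 7/8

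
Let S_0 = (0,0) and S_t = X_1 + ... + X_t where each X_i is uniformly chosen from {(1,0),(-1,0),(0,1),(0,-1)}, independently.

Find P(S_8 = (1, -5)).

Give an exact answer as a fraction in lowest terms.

Answer: 7/2048

Derivation:
Let h be the number of horizontal steps (so 8-h are vertical). To end at (1,-5) need (h+1)/2 right-steps and ((8-h)-5)/2 up-steps.
Sum over h with 1 ≤ h ≤ 3, h ≡ 1 (mod 2), 8-h ≡ 1 (mod 2):
h=1: C(8,1)·C(1,1)·C(7,1) = 8·1·7 = 56
h=3: C(8,3)·C(3,2)·C(5,0) = 56·3·1 = 168
Total favorable: 224
Total paths: 4^8 = 65536
P = 224/65536 = 7/2048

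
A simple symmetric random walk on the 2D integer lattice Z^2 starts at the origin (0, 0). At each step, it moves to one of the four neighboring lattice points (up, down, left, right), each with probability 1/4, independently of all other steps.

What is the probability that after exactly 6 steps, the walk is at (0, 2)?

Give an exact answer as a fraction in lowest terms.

Let h be the number of horizontal steps (so 6-h are vertical). To end at (0,2) need (h+0)/2 right-steps and ((6-h)+2)/2 up-steps.
Sum over h with 0 ≤ h ≤ 4, h ≡ 0 (mod 2), 6-h ≡ 0 (mod 2):
h=0: C(6,0)·C(0,0)·C(6,4) = 1·1·15 = 15
h=2: C(6,2)·C(2,1)·C(4,3) = 15·2·4 = 120
h=4: C(6,4)·C(4,2)·C(2,2) = 15·6·1 = 90
Total favorable: 225
Total paths: 4^6 = 4096
P = 225/4096 = 225/4096

Answer: 225/4096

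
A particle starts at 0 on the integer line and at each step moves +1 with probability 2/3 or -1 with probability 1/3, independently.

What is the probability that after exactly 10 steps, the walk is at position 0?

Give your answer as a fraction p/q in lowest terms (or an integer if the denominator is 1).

To be at 0 after 10 steps: need exactly 5 steps of +1 and 5 of -1.
Number of such sequences: C(10,5) = 252
Each has probability (2/3)^5 · (1/3)^5 = 32/59049
P = 252 · 32/59049 = 896/6561

Answer: 896/6561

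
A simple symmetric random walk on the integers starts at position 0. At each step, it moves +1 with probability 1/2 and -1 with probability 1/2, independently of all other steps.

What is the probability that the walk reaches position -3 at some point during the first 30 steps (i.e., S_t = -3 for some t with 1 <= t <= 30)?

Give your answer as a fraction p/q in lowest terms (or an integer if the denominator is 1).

Count via complement. Let g(t,s) = #length-t paths at position s with S_1..S_t all ≠ -3.
g(t,s) = g(t-1,s-1) + g(t-1,s+1) for s ≠ -3; g(t,-3) = 0.
t=0: g(0,0)=1
t=1: g(1,-1)=1 g(1,1)=1
t=2: g(2,-2)=1 g(2,0)=2 g(2,2)=1
t=3: g(3,-1)=3 g(3,1)=3 g(3,3)=1
t=4: g(4,-2)=3 g(4,0)=6 g(4,2)=4 g(4,4)=1
t=5: g(5,-1)=9 g(5,1)=10 g(5,3)=5 g(5,5)=1
t=6: g(6,-2)=9 g(6,0)=19 g(6,2)=15 g(6,4)=6 g(6,6)=1
t=7: g(7,-1)=28 g(7,1)=34 g(7,3)=21 g(7,5)=7 g(7,7)=1
t=8: g(8,-2)=28 g(8,0)=62 g(8,2)=55 g(8,4)=28 g(8,6)=8 g(8,8)=1
t=9: g(9,-1)=90 g(9,1)=117 g(9,3)=83 g(9,5)=36 g(9,7)=9 g(9,9)=1
t=10: g(10,-2)=90 g(10,0)=207 g(10,2)=200 g(10,4)=119 g(10,6)=45 g(10,8)=10 g(10,10)=1
t=11: g(11,-1)=297 g(11,1)=407 g(11,3)=319 g(11,5)=164 g(11,7)=55 g(11,9)=11 g(11,11)=1
t=12: g(12,-2)=297 g(12,0)=704 g(12,2)=726 g(12,4)=483 g(12,6)=219 g(12,8)=66 g(12,10)=12 g(12,12)=1
t=13: g(13,-1)=1001 g(13,1)=1430 g(13,3)=1209 g(13,5)=702 g(13,7)=285 g(13,9)=78 g(13,11)=13 g(13,13)=1
t=14: g(14,-2)=1001 g(14,0)=2431 g(14,2)=2639 g(14,4)=1911 g(14,6)=987 g(14,8)=363 g(14,10)=91 g(14,12)=14 g(14,14)=1
t=15: g(15,-1)=3432 g(15,1)=5070 g(15,3)=4550 g(15,5)=2898 g(15,7)=1350 g(15,9)=454 g(15,11)=105 g(15,13)=15 g(15,15)=1
t=16: g(16,-2)=3432 g(16,0)=8502 g(16,2)=9620 g(16,4)=7448 g(16,6)=4248 g(16,8)=1804 g(16,10)=559 g(16,12)=120 g(16,14)=16 g(16,16)=1
t=17: g(17,-1)=11934 g(17,1)=18122 g(17,3)=17068 g(17,5)=11696 g(17,7)=6052 g(17,9)=2363 g(17,11)=679 g(17,13)=136 g(17,15)=17 g(17,17)=1
t=18: g(18,-2)=11934 g(18,0)=30056 g(18,2)=35190 g(18,4)=28764 g(18,6)=17748 g(18,8)=8415 g(18,10)=3042 g(18,12)=815 g(18,14)=153 g(18,16)=18 g(18,18)=1
t=19: g(19,-1)=41990 g(19,1)=65246 g(19,3)=63954 g(19,5)=46512 g(19,7)=26163 g(19,9)=11457 g(19,11)=3857 g(19,13)=968 g(19,15)=171 g(19,17)=19 g(19,19)=1
t=20: g(20,-2)=41990 g(20,0)=107236 g(20,2)=129200 g(20,4)=110466 g(20,6)=72675 g(20,8)=37620 g(20,10)=15314 g(20,12)=4825 g(20,14)=1139 g(20,16)=190 g(20,18)=20 g(20,20)=1
t=21: g(21,-1)=149226 g(21,1)=236436 g(21,3)=239666 g(21,5)=183141 g(21,7)=110295 g(21,9)=52934 g(21,11)=20139 g(21,13)=5964 g(21,15)=1329 g(21,17)=210 g(21,19)=21 g(21,21)=1
t=22: g(22,-2)=149226 g(22,0)=385662 g(22,2)=476102 g(22,4)=422807 g(22,6)=293436 g(22,8)=163229 g(22,10)=73073 g(22,12)=26103 g(22,14)=7293 g(22,16)=1539 g(22,18)=231 g(22,20)=22 g(22,22)=1
t=23: g(23,-1)=534888 g(23,1)=861764 g(23,3)=898909 g(23,5)=716243 g(23,7)=456665 g(23,9)=236302 g(23,11)=99176 g(23,13)=33396 g(23,15)=8832 g(23,17)=1770 g(23,19)=253 g(23,21)=23 g(23,23)=1
t=24: g(24,-2)=534888 g(24,0)=1396652 g(24,2)=1760673 g(24,4)=1615152 g(24,6)=1172908 g(24,8)=692967 g(24,10)=335478 g(24,12)=132572 g(24,14)=42228 g(24,16)=10602 g(24,18)=2023 g(24,20)=276 g(24,22)=24 g(24,24)=1
t=25: g(25,-1)=1931540 g(25,1)=3157325 g(25,3)=3375825 g(25,5)=2788060 g(25,7)=1865875 g(25,9)=1028445 g(25,11)=468050 g(25,13)=174800 g(25,15)=52830 g(25,17)=12625 g(25,19)=2299 g(25,21)=300 g(25,23)=25 g(25,25)=1
t=26: g(26,-2)=1931540 g(26,0)=5088865 g(26,2)=6533150 g(26,4)=6163885 g(26,6)=4653935 g(26,8)=2894320 g(26,10)=1496495 g(26,12)=642850 g(26,14)=227630 g(26,16)=65455 g(26,18)=14924 g(26,20)=2599 g(26,22)=325 g(26,24)=26 g(26,26)=1
t=27: g(27,-1)=7020405 g(27,1)=11622015 g(27,3)=12697035 g(27,5)=10817820 g(27,7)=7548255 g(27,9)=4390815 g(27,11)=2139345 g(27,13)=870480 g(27,15)=293085 g(27,17)=80379 g(27,19)=17523 g(27,21)=2924 g(27,23)=351 g(27,25)=27 g(27,27)=1
t=28: g(28,-2)=7020405 g(28,0)=18642420 g(28,2)=24319050 g(28,4)=23514855 g(28,6)=18366075 g(28,8)=11939070 g(28,10)=6530160 g(28,12)=3009825 g(28,14)=1163565 g(28,16)=373464 g(28,18)=97902 g(28,20)=20447 g(28,22)=3275 g(28,24)=378 g(28,26)=28 g(28,28)=1
t=29: g(29,-1)=25662825 g(29,1)=42961470 g(29,3)=47833905 g(29,5)=41880930 g(29,7)=30305145 g(29,9)=18469230 g(29,11)=9539985 g(29,13)=4173390 g(29,15)=1537029 g(29,17)=471366 g(29,19)=118349 g(29,21)=23722 g(29,23)=3653 g(29,25)=406 g(29,27)=29 g(29,29)=1
t=30: g(30,-2)=25662825 g(30,0)=68624295 g(30,2)=90795375 g(30,4)=89714835 g(30,6)=72186075 g(30,8)=48774375 g(30,10)=28009215 g(30,12)=13713375 g(30,14)=5710419 g(30,16)=2008395 g(30,18)=589715 g(30,20)=142071 g(30,22)=27375 g(30,24)=4059 g(30,26)=435 g(30,28)=30 g(30,30)=1
Paths never hitting -3: Σ_s g(30,s) = 445962870
Paths hitting -3: 2^30 - 445962870 = 627778954
P = 627778954/1073741824 = 313889477/536870912

Answer: 313889477/536870912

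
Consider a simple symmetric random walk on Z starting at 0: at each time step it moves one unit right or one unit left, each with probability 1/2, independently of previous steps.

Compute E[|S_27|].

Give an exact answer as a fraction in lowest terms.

S_27 takes values m ≡ 1 (mod 2) with |m| ≤ 27; P(S_27=m) = C(27,(27+m)/2)/2^27.
Total paths: 2^27 = 134217728
Distribution: P(S=-27)=1/134217728, P(S=-25)=27/134217728, P(S=-23)=351/134217728, P(S=-21)=2925/134217728, P(S=-19)=17550/134217728, P(S=-17)=80730/134217728, P(S=-15)=296010/134217728, P(S=-13)=888030/134217728, P(S=-11)=2220075/134217728, P(S=-9)=4686825/134217728, P(S=-7)=8436285/134217728, P(S=-5)=13037895/134217728, P(S=-3)=17383860/134217728, P(S=-1)=20058300/134217728, P(S=1)=20058300/134217728, P(S=3)=17383860/134217728, P(S=5)=13037895/134217728, P(S=7)=8436285/134217728, P(S=9)=4686825/134217728, P(S=11)=2220075/134217728, P(S=13)=888030/134217728, P(S=15)=296010/134217728, P(S=17)=80730/134217728, P(S=19)=17550/134217728, P(S=21)=2925/134217728, P(S=23)=351/134217728, P(S=25)=27/134217728, P(S=27)=1/134217728
E[|S_27|] = Σ_m |m|·P(S_27=m) = 561632400/134217728 = 35102025/8388608

Answer: 35102025/8388608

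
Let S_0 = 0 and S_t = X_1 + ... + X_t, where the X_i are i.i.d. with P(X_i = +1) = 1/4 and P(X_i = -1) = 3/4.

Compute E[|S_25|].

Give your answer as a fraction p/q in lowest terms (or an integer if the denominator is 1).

Answer: 880416350563975/70368744177664

Derivation:
S_25 takes values m ≡ 1 (mod 2) with |m| ≤ 25; P(S_25=m) = C(25,(25+m)/2) · (1/4)^((25+m)/2) · (3/4)^((25-m)/2).
Distribution: P(S=-25)=847288609443/1125899906842624, P(S=-23)=7060738412025/1125899906842624, P(S=-21)=7060738412025/281474976710656, P(S=-19)=18044109275175/281474976710656, P(S=-17)=66161734008975/562949953421312, P(S=-15)=92626427612565/562949953421312, P(S=-13)=51459126451425/281474976710656, P(S=-11)=46558257265575/281474976710656, P(S=-9)=139674771796725/1125899906842624, P(S=-7)=87943374834975/1125899906842624, P(S=-5)=5862891655665/140737488355328, P(S=-3)=2664950752575/140737488355328, P(S=-1)=2072739474225/281474976710656, P(S=1)=690913158075/281474976710656, P(S=3)=98701879725/140737488355328, P(S=5)=24127126155/140737488355328, P(S=7)=40211876925/1125899906842624, P(S=9)=7096213575/1125899906842624, P(S=11)=262822725/281474976710656, P(S=13)=32276475/281474976710656, P(S=15)=6455295/562949953421312, P(S=17)=512325/562949953421312, P(S=19)=15525/281474976710656, P(S=21)=675/281474976710656, P(S=23)=75/1125899906842624, P(S=25)=1/1125899906842624
E[|S_25|] = Σ_m |m|·P(S_25=m) = 880416350563975/70368744177664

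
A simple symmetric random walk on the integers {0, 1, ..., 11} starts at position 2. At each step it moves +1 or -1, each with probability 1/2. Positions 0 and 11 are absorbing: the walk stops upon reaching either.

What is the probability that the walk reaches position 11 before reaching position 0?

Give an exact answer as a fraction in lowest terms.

Symmetric walk (p = 1/2): the harmonic-function argument gives P(hit 11 before 0 | start at 2) = a/N.
P = 2/11 = 2/11

Answer: 2/11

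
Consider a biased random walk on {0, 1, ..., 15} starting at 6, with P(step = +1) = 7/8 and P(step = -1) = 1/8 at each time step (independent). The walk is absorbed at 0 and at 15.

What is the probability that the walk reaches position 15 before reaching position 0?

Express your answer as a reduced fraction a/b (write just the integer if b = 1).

Answer: 13881640808/13881758801

Derivation:
Biased walk: p = 7/8, q = 1/8, r = q/p = 1/7
Gambler's ruin: P(hit 15 before 0 | start at 6) = (1 - r^a)/(1 - r^N)
r^6 = 1/117649; r^15 = 1/4747561509943
P = (1 - 1/117649) / (1 - 1/4747561509943) = 117648/117649 / 4747561509942/4747561509943 = 13881640808/13881758801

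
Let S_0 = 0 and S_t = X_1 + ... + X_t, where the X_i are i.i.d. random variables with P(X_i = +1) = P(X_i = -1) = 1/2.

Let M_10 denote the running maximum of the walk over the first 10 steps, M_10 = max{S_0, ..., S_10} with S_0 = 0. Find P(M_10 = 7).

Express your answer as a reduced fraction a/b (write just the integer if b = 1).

Let M_10 = max(S_0,...,S_10). Use the reflection principle: for j ≥ 1, #{paths with M_10 ≥ j} = #{S_10 ≥ j} + #{S_10 ≥ j+1}.
By reflection, #{M_10 ≥ 7} = #{S_10 ≥ 7} + #{S_10 ≥ 8} = 11 + 11 = 22.
#{M_10 ≥ 8} = #{S_10 ≥ 8} + #{S_10 ≥ 9} = 11 + 1 = 12.
#{M_10 = 7} = 22 - 12 = 10.
P(M_10 = 7) = 10/1024 = 5/512

Answer: 5/512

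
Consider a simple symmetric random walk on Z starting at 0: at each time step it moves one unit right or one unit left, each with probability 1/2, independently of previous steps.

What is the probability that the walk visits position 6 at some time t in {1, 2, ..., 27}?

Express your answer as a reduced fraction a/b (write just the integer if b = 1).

Count via complement. Let g(t,s) = #length-t paths at position s with S_1..S_t all ≠ 6.
g(t,s) = g(t-1,s-1) + g(t-1,s+1) for s ≠ 6; g(t,6) = 0.
t=0: g(0,0)=1
t=1: g(1,-1)=1 g(1,1)=1
t=2: g(2,-2)=1 g(2,0)=2 g(2,2)=1
t=3: g(3,-3)=1 g(3,-1)=3 g(3,1)=3 g(3,3)=1
t=4: g(4,-4)=1 g(4,-2)=4 g(4,0)=6 g(4,2)=4 g(4,4)=1
t=5: g(5,-5)=1 g(5,-3)=5 g(5,-1)=10 g(5,1)=10 g(5,3)=5 g(5,5)=1
t=6: g(6,-6)=1 g(6,-4)=6 g(6,-2)=15 g(6,0)=20 g(6,2)=15 g(6,4)=6
t=7: g(7,-7)=1 g(7,-5)=7 g(7,-3)=21 g(7,-1)=35 g(7,1)=35 g(7,3)=21 g(7,5)=6
t=8: g(8,-8)=1 g(8,-6)=8 g(8,-4)=28 g(8,-2)=56 g(8,0)=70 g(8,2)=56 g(8,4)=27
t=9: g(9,-9)=1 g(9,-7)=9 g(9,-5)=36 g(9,-3)=84 g(9,-1)=126 g(9,1)=126 g(9,3)=83 g(9,5)=27
t=10: g(10,-10)=1 g(10,-8)=10 g(10,-6)=45 g(10,-4)=120 g(10,-2)=210 g(10,0)=252 g(10,2)=209 g(10,4)=110
t=11: g(11,-11)=1 g(11,-9)=11 g(11,-7)=55 g(11,-5)=165 g(11,-3)=330 g(11,-1)=462 g(11,1)=461 g(11,3)=319 g(11,5)=110
t=12: g(12,-12)=1 g(12,-10)=12 g(12,-8)=66 g(12,-6)=220 g(12,-4)=495 g(12,-2)=792 g(12,0)=923 g(12,2)=780 g(12,4)=429
t=13: g(13,-13)=1 g(13,-11)=13 g(13,-9)=78 g(13,-7)=286 g(13,-5)=715 g(13,-3)=1287 g(13,-1)=1715 g(13,1)=1703 g(13,3)=1209 g(13,5)=429
t=14: g(14,-14)=1 g(14,-12)=14 g(14,-10)=91 g(14,-8)=364 g(14,-6)=1001 g(14,-4)=2002 g(14,-2)=3002 g(14,0)=3418 g(14,2)=2912 g(14,4)=1638
t=15: g(15,-15)=1 g(15,-13)=15 g(15,-11)=105 g(15,-9)=455 g(15,-7)=1365 g(15,-5)=3003 g(15,-3)=5004 g(15,-1)=6420 g(15,1)=6330 g(15,3)=4550 g(15,5)=1638
t=16: g(16,-16)=1 g(16,-14)=16 g(16,-12)=120 g(16,-10)=560 g(16,-8)=1820 g(16,-6)=4368 g(16,-4)=8007 g(16,-2)=11424 g(16,0)=12750 g(16,2)=10880 g(16,4)=6188
t=17: g(17,-17)=1 g(17,-15)=17 g(17,-13)=136 g(17,-11)=680 g(17,-9)=2380 g(17,-7)=6188 g(17,-5)=12375 g(17,-3)=19431 g(17,-1)=24174 g(17,1)=23630 g(17,3)=17068 g(17,5)=6188
t=18: g(18,-18)=1 g(18,-16)=18 g(18,-14)=153 g(18,-12)=816 g(18,-10)=3060 g(18,-8)=8568 g(18,-6)=18563 g(18,-4)=31806 g(18,-2)=43605 g(18,0)=47804 g(18,2)=40698 g(18,4)=23256
t=19: g(19,-19)=1 g(19,-17)=19 g(19,-15)=171 g(19,-13)=969 g(19,-11)=3876 g(19,-9)=11628 g(19,-7)=27131 g(19,-5)=50369 g(19,-3)=75411 g(19,-1)=91409 g(19,1)=88502 g(19,3)=63954 g(19,5)=23256
t=20: g(20,-20)=1 g(20,-18)=20 g(20,-16)=190 g(20,-14)=1140 g(20,-12)=4845 g(20,-10)=15504 g(20,-8)=38759 g(20,-6)=77500 g(20,-4)=125780 g(20,-2)=166820 g(20,0)=179911 g(20,2)=152456 g(20,4)=87210
t=21: g(21,-21)=1 g(21,-19)=21 g(21,-17)=210 g(21,-15)=1330 g(21,-13)=5985 g(21,-11)=20349 g(21,-9)=54263 g(21,-7)=116259 g(21,-5)=203280 g(21,-3)=292600 g(21,-1)=346731 g(21,1)=332367 g(21,3)=239666 g(21,5)=87210
t=22: g(22,-22)=1 g(22,-20)=22 g(22,-18)=231 g(22,-16)=1540 g(22,-14)=7315 g(22,-12)=26334 g(22,-10)=74612 g(22,-8)=170522 g(22,-6)=319539 g(22,-4)=495880 g(22,-2)=639331 g(22,0)=679098 g(22,2)=572033 g(22,4)=326876
t=23: g(23,-23)=1 g(23,-21)=23 g(23,-19)=253 g(23,-17)=1771 g(23,-15)=8855 g(23,-13)=33649 g(23,-11)=100946 g(23,-9)=245134 g(23,-7)=490061 g(23,-5)=815419 g(23,-3)=1135211 g(23,-1)=1318429 g(23,1)=1251131 g(23,3)=898909 g(23,5)=326876
t=24: g(24,-24)=1 g(24,-22)=24 g(24,-20)=276 g(24,-18)=2024 g(24,-16)=10626 g(24,-14)=42504 g(24,-12)=134595 g(24,-10)=346080 g(24,-8)=735195 g(24,-6)=1305480 g(24,-4)=1950630 g(24,-2)=2453640 g(24,0)=2569560 g(24,2)=2150040 g(24,4)=1225785
t=25: g(25,-25)=1 g(25,-23)=25 g(25,-21)=300 g(25,-19)=2300 g(25,-17)=12650 g(25,-15)=53130 g(25,-13)=177099 g(25,-11)=480675 g(25,-9)=1081275 g(25,-7)=2040675 g(25,-5)=3256110 g(25,-3)=4404270 g(25,-1)=5023200 g(25,1)=4719600 g(25,3)=3375825 g(25,5)=1225785
t=26: g(26,-26)=1 g(26,-24)=26 g(26,-22)=325 g(26,-20)=2600 g(26,-18)=14950 g(26,-16)=65780 g(26,-14)=230229 g(26,-12)=657774 g(26,-10)=1561950 g(26,-8)=3121950 g(26,-6)=5296785 g(26,-4)=7660380 g(26,-2)=9427470 g(26,0)=9742800 g(26,2)=8095425 g(26,4)=4601610
t=27: g(27,-27)=1 g(27,-25)=27 g(27,-23)=351 g(27,-21)=2925 g(27,-19)=17550 g(27,-17)=80730 g(27,-15)=296009 g(27,-13)=888003 g(27,-11)=2219724 g(27,-9)=4683900 g(27,-7)=8418735 g(27,-5)=12957165 g(27,-3)=17087850 g(27,-1)=19170270 g(27,1)=17838225 g(27,3)=12697035 g(27,5)=4601610
Paths never hitting 6: Σ_s g(27,s) = 100960110
Paths hitting 6: 2^27 - 100960110 = 33257618
P = 33257618/134217728 = 16628809/67108864

Answer: 16628809/67108864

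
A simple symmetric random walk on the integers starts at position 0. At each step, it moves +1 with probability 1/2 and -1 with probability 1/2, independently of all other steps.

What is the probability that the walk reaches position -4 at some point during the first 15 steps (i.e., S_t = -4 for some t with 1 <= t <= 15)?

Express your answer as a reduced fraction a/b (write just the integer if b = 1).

Count via complement. Let g(t,s) = #length-t paths at position s with S_1..S_t all ≠ -4.
g(t,s) = g(t-1,s-1) + g(t-1,s+1) for s ≠ -4; g(t,-4) = 0.
t=0: g(0,0)=1
t=1: g(1,-1)=1 g(1,1)=1
t=2: g(2,-2)=1 g(2,0)=2 g(2,2)=1
t=3: g(3,-3)=1 g(3,-1)=3 g(3,1)=3 g(3,3)=1
t=4: g(4,-2)=4 g(4,0)=6 g(4,2)=4 g(4,4)=1
t=5: g(5,-3)=4 g(5,-1)=10 g(5,1)=10 g(5,3)=5 g(5,5)=1
t=6: g(6,-2)=14 g(6,0)=20 g(6,2)=15 g(6,4)=6 g(6,6)=1
t=7: g(7,-3)=14 g(7,-1)=34 g(7,1)=35 g(7,3)=21 g(7,5)=7 g(7,7)=1
t=8: g(8,-2)=48 g(8,0)=69 g(8,2)=56 g(8,4)=28 g(8,6)=8 g(8,8)=1
t=9: g(9,-3)=48 g(9,-1)=117 g(9,1)=125 g(9,3)=84 g(9,5)=36 g(9,7)=9 g(9,9)=1
t=10: g(10,-2)=165 g(10,0)=242 g(10,2)=209 g(10,4)=120 g(10,6)=45 g(10,8)=10 g(10,10)=1
t=11: g(11,-3)=165 g(11,-1)=407 g(11,1)=451 g(11,3)=329 g(11,5)=165 g(11,7)=55 g(11,9)=11 g(11,11)=1
t=12: g(12,-2)=572 g(12,0)=858 g(12,2)=780 g(12,4)=494 g(12,6)=220 g(12,8)=66 g(12,10)=12 g(12,12)=1
t=13: g(13,-3)=572 g(13,-1)=1430 g(13,1)=1638 g(13,3)=1274 g(13,5)=714 g(13,7)=286 g(13,9)=78 g(13,11)=13 g(13,13)=1
t=14: g(14,-2)=2002 g(14,0)=3068 g(14,2)=2912 g(14,4)=1988 g(14,6)=1000 g(14,8)=364 g(14,10)=91 g(14,12)=14 g(14,14)=1
t=15: g(15,-3)=2002 g(15,-1)=5070 g(15,1)=5980 g(15,3)=4900 g(15,5)=2988 g(15,7)=1364 g(15,9)=455 g(15,11)=105 g(15,13)=15 g(15,15)=1
Paths never hitting -4: Σ_s g(15,s) = 22880
Paths hitting -4: 2^15 - 22880 = 9888
P = 9888/32768 = 309/1024

Answer: 309/1024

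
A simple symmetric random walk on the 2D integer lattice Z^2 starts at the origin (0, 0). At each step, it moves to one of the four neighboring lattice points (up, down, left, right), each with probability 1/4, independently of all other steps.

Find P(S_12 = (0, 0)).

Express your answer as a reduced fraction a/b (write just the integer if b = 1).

Answer: 53361/1048576

Derivation:
Let h be the number of horizontal steps (so 12-h are vertical). To end at (0,0) need (h+0)/2 right-steps and ((12-h)+0)/2 up-steps.
Sum over h with 0 ≤ h ≤ 12, h ≡ 0 (mod 2), 12-h ≡ 0 (mod 2):
h=0: C(12,0)·C(0,0)·C(12,6) = 1·1·924 = 924
h=2: C(12,2)·C(2,1)·C(10,5) = 66·2·252 = 33264
h=4: C(12,4)·C(4,2)·C(8,4) = 495·6·70 = 207900
h=6: C(12,6)·C(6,3)·C(6,3) = 924·20·20 = 369600
h=8: C(12,8)·C(8,4)·C(4,2) = 495·70·6 = 207900
h=10: C(12,10)·C(10,5)·C(2,1) = 66·252·2 = 33264
h=12: C(12,12)·C(12,6)·C(0,0) = 1·924·1 = 924
Total favorable: 853776
Total paths: 4^12 = 16777216
P = 853776/16777216 = 53361/1048576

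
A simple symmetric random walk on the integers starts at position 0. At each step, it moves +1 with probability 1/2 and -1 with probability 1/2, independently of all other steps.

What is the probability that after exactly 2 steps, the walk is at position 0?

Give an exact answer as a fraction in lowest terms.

Answer: 1/2

Derivation:
To return to 0 after 2 steps: need exactly 1 step of +1 and 1 of -1.
Favorable paths: C(2,1) = 2
Total paths: 2^2 = 4
P = 2/4 = 1/2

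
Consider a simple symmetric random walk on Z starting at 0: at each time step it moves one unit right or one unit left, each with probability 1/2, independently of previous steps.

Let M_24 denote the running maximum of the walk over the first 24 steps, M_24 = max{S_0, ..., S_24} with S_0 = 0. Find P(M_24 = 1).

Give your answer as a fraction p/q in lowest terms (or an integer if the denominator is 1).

Answer: 156009/1048576

Derivation:
Let M_24 = max(S_0,...,S_24). Use the reflection principle: for j ≥ 1, #{paths with M_24 ≥ j} = #{S_24 ≥ j} + #{S_24 ≥ j+1}.
By reflection, #{M_24 ≥ 1} = #{S_24 ≥ 1} + #{S_24 ≥ 2} = 7036530 + 7036530 = 14073060.
#{M_24 ≥ 2} = #{S_24 ≥ 2} + #{S_24 ≥ 3} = 7036530 + 4540386 = 11576916.
#{M_24 = 1} = 14073060 - 11576916 = 2496144.
P(M_24 = 1) = 2496144/16777216 = 156009/1048576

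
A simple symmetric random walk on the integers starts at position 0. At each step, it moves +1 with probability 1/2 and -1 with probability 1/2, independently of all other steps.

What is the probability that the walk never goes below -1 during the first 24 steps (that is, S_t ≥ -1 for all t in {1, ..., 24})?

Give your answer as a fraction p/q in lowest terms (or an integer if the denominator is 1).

Let f(t,s) = #length-t paths at position s with S_1..S_t all ≥ -1.
f(t,s) = f(t-1,s-1) + f(t-1,s+1) for s ≥ -1; f(t,s) = 0 for s < -1.
t=0: f(0,0)=1
t=1: f(1,-1)=1 f(1,1)=1
t=2: f(2,0)=2 f(2,2)=1
t=3: f(3,-1)=2 f(3,1)=3 f(3,3)=1
t=4: f(4,0)=5 f(4,2)=4 f(4,4)=1
t=5: f(5,-1)=5 f(5,1)=9 f(5,3)=5 f(5,5)=1
t=6: f(6,0)=14 f(6,2)=14 f(6,4)=6 f(6,6)=1
t=7: f(7,-1)=14 f(7,1)=28 f(7,3)=20 f(7,5)=7 f(7,7)=1
t=8: f(8,0)=42 f(8,2)=48 f(8,4)=27 f(8,6)=8 f(8,8)=1
t=9: f(9,-1)=42 f(9,1)=90 f(9,3)=75 f(9,5)=35 f(9,7)=9 f(9,9)=1
t=10: f(10,0)=132 f(10,2)=165 f(10,4)=110 f(10,6)=44 f(10,8)=10 f(10,10)=1
t=11: f(11,-1)=132 f(11,1)=297 f(11,3)=275 f(11,5)=154 f(11,7)=54 f(11,9)=11 f(11,11)=1
t=12: f(12,0)=429 f(12,2)=572 f(12,4)=429 f(12,6)=208 f(12,8)=65 f(12,10)=12 f(12,12)=1
t=13: f(13,-1)=429 f(13,1)=1001 f(13,3)=1001 f(13,5)=637 f(13,7)=273 f(13,9)=77 f(13,11)=13 f(13,13)=1
t=14: f(14,0)=1430 f(14,2)=2002 f(14,4)=1638 f(14,6)=910 f(14,8)=350 f(14,10)=90 f(14,12)=14 f(14,14)=1
t=15: f(15,-1)=1430 f(15,1)=3432 f(15,3)=3640 f(15,5)=2548 f(15,7)=1260 f(15,9)=440 f(15,11)=104 f(15,13)=15 f(15,15)=1
t=16: f(16,0)=4862 f(16,2)=7072 f(16,4)=6188 f(16,6)=3808 f(16,8)=1700 f(16,10)=544 f(16,12)=119 f(16,14)=16 f(16,16)=1
t=17: f(17,-1)=4862 f(17,1)=11934 f(17,3)=13260 f(17,5)=9996 f(17,7)=5508 f(17,9)=2244 f(17,11)=663 f(17,13)=135 f(17,15)=17 f(17,17)=1
t=18: f(18,0)=16796 f(18,2)=25194 f(18,4)=23256 f(18,6)=15504 f(18,8)=7752 f(18,10)=2907 f(18,12)=798 f(18,14)=152 f(18,16)=18 f(18,18)=1
t=19: f(19,-1)=16796 f(19,1)=41990 f(19,3)=48450 f(19,5)=38760 f(19,7)=23256 f(19,9)=10659 f(19,11)=3705 f(19,13)=950 f(19,15)=170 f(19,17)=19 f(19,19)=1
t=20: f(20,0)=58786 f(20,2)=90440 f(20,4)=87210 f(20,6)=62016 f(20,8)=33915 f(20,10)=14364 f(20,12)=4655 f(20,14)=1120 f(20,16)=189 f(20,18)=20 f(20,20)=1
t=21: f(21,-1)=58786 f(21,1)=149226 f(21,3)=177650 f(21,5)=149226 f(21,7)=95931 f(21,9)=48279 f(21,11)=19019 f(21,13)=5775 f(21,15)=1309 f(21,17)=209 f(21,19)=21 f(21,21)=1
t=22: f(22,0)=208012 f(22,2)=326876 f(22,4)=326876 f(22,6)=245157 f(22,8)=144210 f(22,10)=67298 f(22,12)=24794 f(22,14)=7084 f(22,16)=1518 f(22,18)=230 f(22,20)=22 f(22,22)=1
t=23: f(23,-1)=208012 f(23,1)=534888 f(23,3)=653752 f(23,5)=572033 f(23,7)=389367 f(23,9)=211508 f(23,11)=92092 f(23,13)=31878 f(23,15)=8602 f(23,17)=1748 f(23,19)=252 f(23,21)=23 f(23,23)=1
t=24: f(24,0)=742900 f(24,2)=1188640 f(24,4)=1225785 f(24,6)=961400 f(24,8)=600875 f(24,10)=303600 f(24,12)=123970 f(24,14)=40480 f(24,16)=10350 f(24,18)=2000 f(24,20)=275 f(24,22)=24 f(24,24)=1
Σ_s f(24,s) = 5200300
P = 5200300/16777216 = 1300075/4194304

Answer: 1300075/4194304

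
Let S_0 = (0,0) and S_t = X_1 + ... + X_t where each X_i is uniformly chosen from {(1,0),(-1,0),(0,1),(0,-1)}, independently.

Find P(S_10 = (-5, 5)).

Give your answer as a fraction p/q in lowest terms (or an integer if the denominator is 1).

Let h be the number of horizontal steps (so 10-h are vertical). To end at (-5,5) need (h-5)/2 right-steps and ((10-h)+5)/2 up-steps.
Sum over h with 5 ≤ h ≤ 5, h ≡ 1 (mod 2), 10-h ≡ 1 (mod 2):
h=5: C(10,5)·C(5,0)·C(5,5) = 252·1·1 = 252
Total favorable: 252
Total paths: 4^10 = 1048576
P = 252/1048576 = 63/262144

Answer: 63/262144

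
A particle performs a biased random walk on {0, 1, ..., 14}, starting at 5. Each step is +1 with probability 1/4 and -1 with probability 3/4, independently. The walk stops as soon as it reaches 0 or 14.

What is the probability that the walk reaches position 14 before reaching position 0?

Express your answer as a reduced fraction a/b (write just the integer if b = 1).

Answer: 121/2391484

Derivation:
Biased walk: p = 1/4, q = 3/4, r = q/p = 3
Gambler's ruin: P(hit 14 before 0 | start at 5) = (1 - r^a)/(1 - r^N)
r^5 = 243; r^14 = 4782969
P = (1 - 243) / (1 - 4782969) = -242 / -4782968 = 121/2391484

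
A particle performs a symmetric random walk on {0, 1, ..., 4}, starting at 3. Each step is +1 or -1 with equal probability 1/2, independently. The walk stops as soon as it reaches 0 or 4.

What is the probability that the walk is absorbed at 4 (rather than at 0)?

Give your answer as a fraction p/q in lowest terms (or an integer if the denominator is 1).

Answer: 3/4

Derivation:
Symmetric walk (p = 1/2): the harmonic-function argument gives P(hit 4 before 0 | start at 3) = a/N.
P = 3/4 = 3/4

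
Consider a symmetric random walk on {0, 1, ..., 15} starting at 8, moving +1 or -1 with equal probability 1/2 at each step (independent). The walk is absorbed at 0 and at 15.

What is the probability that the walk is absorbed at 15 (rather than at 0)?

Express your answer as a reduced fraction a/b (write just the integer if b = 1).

Symmetric walk (p = 1/2): the harmonic-function argument gives P(hit 15 before 0 | start at 8) = a/N.
P = 8/15 = 8/15

Answer: 8/15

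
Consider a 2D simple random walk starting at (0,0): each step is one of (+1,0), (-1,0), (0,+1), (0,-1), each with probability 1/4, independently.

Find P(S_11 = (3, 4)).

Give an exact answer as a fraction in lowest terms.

Let h be the number of horizontal steps (so 11-h are vertical). To end at (3,4) need (h+3)/2 right-steps and ((11-h)+4)/2 up-steps.
Sum over h with 3 ≤ h ≤ 7, h ≡ 1 (mod 2), 11-h ≡ 0 (mod 2):
h=3: C(11,3)·C(3,3)·C(8,6) = 165·1·28 = 4620
h=5: C(11,5)·C(5,4)·C(6,5) = 462·5·6 = 13860
h=7: C(11,7)·C(7,5)·C(4,4) = 330·21·1 = 6930
Total favorable: 25410
Total paths: 4^11 = 4194304
P = 25410/4194304 = 12705/2097152

Answer: 12705/2097152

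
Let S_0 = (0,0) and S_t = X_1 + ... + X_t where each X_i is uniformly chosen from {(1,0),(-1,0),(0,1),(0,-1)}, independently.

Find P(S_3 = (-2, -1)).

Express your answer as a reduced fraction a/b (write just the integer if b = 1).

Let h be the number of horizontal steps (so 3-h are vertical). To end at (-2,-1) need (h-2)/2 right-steps and ((3-h)-1)/2 up-steps.
Sum over h with 2 ≤ h ≤ 2, h ≡ 0 (mod 2), 3-h ≡ 1 (mod 2):
h=2: C(3,2)·C(2,0)·C(1,0) = 3·1·1 = 3
Total favorable: 3
Total paths: 4^3 = 64
P = 3/64 = 3/64

Answer: 3/64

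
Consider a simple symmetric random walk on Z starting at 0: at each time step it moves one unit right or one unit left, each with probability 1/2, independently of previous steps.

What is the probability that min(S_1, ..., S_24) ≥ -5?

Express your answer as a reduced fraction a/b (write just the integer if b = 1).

Let f(t,s) = #length-t paths at position s with S_1..S_t all ≥ -5.
f(t,s) = f(t-1,s-1) + f(t-1,s+1) for s ≥ -5; f(t,s) = 0 for s < -5.
t=0: f(0,0)=1
t=1: f(1,-1)=1 f(1,1)=1
t=2: f(2,-2)=1 f(2,0)=2 f(2,2)=1
t=3: f(3,-3)=1 f(3,-1)=3 f(3,1)=3 f(3,3)=1
t=4: f(4,-4)=1 f(4,-2)=4 f(4,0)=6 f(4,2)=4 f(4,4)=1
t=5: f(5,-5)=1 f(5,-3)=5 f(5,-1)=10 f(5,1)=10 f(5,3)=5 f(5,5)=1
t=6: f(6,-4)=6 f(6,-2)=15 f(6,0)=20 f(6,2)=15 f(6,4)=6 f(6,6)=1
t=7: f(7,-5)=6 f(7,-3)=21 f(7,-1)=35 f(7,1)=35 f(7,3)=21 f(7,5)=7 f(7,7)=1
t=8: f(8,-4)=27 f(8,-2)=56 f(8,0)=70 f(8,2)=56 f(8,4)=28 f(8,6)=8 f(8,8)=1
t=9: f(9,-5)=27 f(9,-3)=83 f(9,-1)=126 f(9,1)=126 f(9,3)=84 f(9,5)=36 f(9,7)=9 f(9,9)=1
t=10: f(10,-4)=110 f(10,-2)=209 f(10,0)=252 f(10,2)=210 f(10,4)=120 f(10,6)=45 f(10,8)=10 f(10,10)=1
t=11: f(11,-5)=110 f(11,-3)=319 f(11,-1)=461 f(11,1)=462 f(11,3)=330 f(11,5)=165 f(11,7)=55 f(11,9)=11 f(11,11)=1
t=12: f(12,-4)=429 f(12,-2)=780 f(12,0)=923 f(12,2)=792 f(12,4)=495 f(12,6)=220 f(12,8)=66 f(12,10)=12 f(12,12)=1
t=13: f(13,-5)=429 f(13,-3)=1209 f(13,-1)=1703 f(13,1)=1715 f(13,3)=1287 f(13,5)=715 f(13,7)=286 f(13,9)=78 f(13,11)=13 f(13,13)=1
t=14: f(14,-4)=1638 f(14,-2)=2912 f(14,0)=3418 f(14,2)=3002 f(14,4)=2002 f(14,6)=1001 f(14,8)=364 f(14,10)=91 f(14,12)=14 f(14,14)=1
t=15: f(15,-5)=1638 f(15,-3)=4550 f(15,-1)=6330 f(15,1)=6420 f(15,3)=5004 f(15,5)=3003 f(15,7)=1365 f(15,9)=455 f(15,11)=105 f(15,13)=15 f(15,15)=1
t=16: f(16,-4)=6188 f(16,-2)=10880 f(16,0)=12750 f(16,2)=11424 f(16,4)=8007 f(16,6)=4368 f(16,8)=1820 f(16,10)=560 f(16,12)=120 f(16,14)=16 f(16,16)=1
t=17: f(17,-5)=6188 f(17,-3)=17068 f(17,-1)=23630 f(17,1)=24174 f(17,3)=19431 f(17,5)=12375 f(17,7)=6188 f(17,9)=2380 f(17,11)=680 f(17,13)=136 f(17,15)=17 f(17,17)=1
t=18: f(18,-4)=23256 f(18,-2)=40698 f(18,0)=47804 f(18,2)=43605 f(18,4)=31806 f(18,6)=18563 f(18,8)=8568 f(18,10)=3060 f(18,12)=816 f(18,14)=153 f(18,16)=18 f(18,18)=1
t=19: f(19,-5)=23256 f(19,-3)=63954 f(19,-1)=88502 f(19,1)=91409 f(19,3)=75411 f(19,5)=50369 f(19,7)=27131 f(19,9)=11628 f(19,11)=3876 f(19,13)=969 f(19,15)=171 f(19,17)=19 f(19,19)=1
t=20: f(20,-4)=87210 f(20,-2)=152456 f(20,0)=179911 f(20,2)=166820 f(20,4)=125780 f(20,6)=77500 f(20,8)=38759 f(20,10)=15504 f(20,12)=4845 f(20,14)=1140 f(20,16)=190 f(20,18)=20 f(20,20)=1
t=21: f(21,-5)=87210 f(21,-3)=239666 f(21,-1)=332367 f(21,1)=346731 f(21,3)=292600 f(21,5)=203280 f(21,7)=116259 f(21,9)=54263 f(21,11)=20349 f(21,13)=5985 f(21,15)=1330 f(21,17)=210 f(21,19)=21 f(21,21)=1
t=22: f(22,-4)=326876 f(22,-2)=572033 f(22,0)=679098 f(22,2)=639331 f(22,4)=495880 f(22,6)=319539 f(22,8)=170522 f(22,10)=74612 f(22,12)=26334 f(22,14)=7315 f(22,16)=1540 f(22,18)=231 f(22,20)=22 f(22,22)=1
t=23: f(23,-5)=326876 f(23,-3)=898909 f(23,-1)=1251131 f(23,1)=1318429 f(23,3)=1135211 f(23,5)=815419 f(23,7)=490061 f(23,9)=245134 f(23,11)=100946 f(23,13)=33649 f(23,15)=8855 f(23,17)=1771 f(23,19)=253 f(23,21)=23 f(23,23)=1
t=24: f(24,-4)=1225785 f(24,-2)=2150040 f(24,0)=2569560 f(24,2)=2453640 f(24,4)=1950630 f(24,6)=1305480 f(24,8)=735195 f(24,10)=346080 f(24,12)=134595 f(24,14)=42504 f(24,16)=10626 f(24,18)=2024 f(24,20)=276 f(24,22)=24 f(24,24)=1
Σ_s f(24,s) = 12926460
P = 12926460/16777216 = 3231615/4194304

Answer: 3231615/4194304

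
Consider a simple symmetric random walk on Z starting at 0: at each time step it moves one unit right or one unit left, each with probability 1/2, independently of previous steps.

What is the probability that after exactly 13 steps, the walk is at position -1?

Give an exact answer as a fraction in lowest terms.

To reach position -1 after 13 steps: need 6 steps of +1 and 7 of -1.
Favorable paths: C(13,6) = 1716
Total paths: 2^13 = 8192
P = 1716/8192 = 429/2048

Answer: 429/2048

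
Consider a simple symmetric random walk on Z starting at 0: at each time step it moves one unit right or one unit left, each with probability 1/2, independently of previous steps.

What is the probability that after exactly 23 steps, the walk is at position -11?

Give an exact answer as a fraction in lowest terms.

To reach position -11 after 23 steps: need 6 steps of +1 and 17 of -1.
Favorable paths: C(23,6) = 100947
Total paths: 2^23 = 8388608
P = 100947/8388608 = 100947/8388608

Answer: 100947/8388608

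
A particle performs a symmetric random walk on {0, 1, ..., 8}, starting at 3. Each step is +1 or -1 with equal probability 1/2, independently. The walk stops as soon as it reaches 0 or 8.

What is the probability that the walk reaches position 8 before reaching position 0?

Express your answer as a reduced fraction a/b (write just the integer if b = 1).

Symmetric walk (p = 1/2): the harmonic-function argument gives P(hit 8 before 0 | start at 3) = a/N.
P = 3/8 = 3/8

Answer: 3/8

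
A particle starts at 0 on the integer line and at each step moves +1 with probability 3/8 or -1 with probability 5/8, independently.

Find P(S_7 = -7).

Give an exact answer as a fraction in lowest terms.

Answer: 78125/2097152

Derivation:
To reach position -7 after 7 steps: need 0 steps of +1 and 7 steps of -1.
Number of such sequences: C(7,0) = 1
Each has probability (3/8)^0 · (5/8)^7 = 78125/2097152
P = 1 · 78125/2097152 = 78125/2097152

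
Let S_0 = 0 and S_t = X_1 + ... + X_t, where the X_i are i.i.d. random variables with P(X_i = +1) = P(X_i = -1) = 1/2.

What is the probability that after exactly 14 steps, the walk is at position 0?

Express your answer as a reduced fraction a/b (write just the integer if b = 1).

Answer: 429/2048

Derivation:
To return to 0 after 14 steps: need exactly 7 steps of +1 and 7 of -1.
Favorable paths: C(14,7) = 3432
Total paths: 2^14 = 16384
P = 3432/16384 = 429/2048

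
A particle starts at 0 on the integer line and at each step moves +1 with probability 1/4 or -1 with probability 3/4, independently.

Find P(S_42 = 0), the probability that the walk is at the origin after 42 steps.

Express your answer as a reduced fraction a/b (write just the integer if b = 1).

To be at 0 after 42 steps: need exactly 21 steps of +1 and 21 of -1.
Number of such sequences: C(42,21) = 538257874440
Each has probability (1/4)^21 · (3/4)^21 = 10460353203/19342813113834066795298816
P = 538257874440 · 10460353203/19342813113834066795298816 = 703795935117303228915/2417851639229258349412352

Answer: 703795935117303228915/2417851639229258349412352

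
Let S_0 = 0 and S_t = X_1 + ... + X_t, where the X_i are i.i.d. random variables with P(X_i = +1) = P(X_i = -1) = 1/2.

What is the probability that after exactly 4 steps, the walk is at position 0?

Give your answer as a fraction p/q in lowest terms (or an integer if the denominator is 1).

To return to 0 after 4 steps: need exactly 2 steps of +1 and 2 of -1.
Favorable paths: C(4,2) = 6
Total paths: 2^4 = 16
P = 6/16 = 3/8

Answer: 3/8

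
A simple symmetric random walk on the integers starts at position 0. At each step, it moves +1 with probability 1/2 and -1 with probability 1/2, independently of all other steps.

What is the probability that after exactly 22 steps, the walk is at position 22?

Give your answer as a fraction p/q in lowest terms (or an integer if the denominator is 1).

Answer: 1/4194304

Derivation:
To reach position 22 after 22 steps: need 22 steps of +1 and 0 of -1.
Favorable paths: C(22,22) = 1
Total paths: 2^22 = 4194304
P = 1/4194304 = 1/4194304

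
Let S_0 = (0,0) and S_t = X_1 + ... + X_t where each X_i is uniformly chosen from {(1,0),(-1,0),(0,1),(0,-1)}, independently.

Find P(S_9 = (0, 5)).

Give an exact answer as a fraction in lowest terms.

Let h be the number of horizontal steps (so 9-h are vertical). To end at (0,5) need (h+0)/2 right-steps and ((9-h)+5)/2 up-steps.
Sum over h with 0 ≤ h ≤ 4, h ≡ 0 (mod 2), 9-h ≡ 1 (mod 2):
h=0: C(9,0)·C(0,0)·C(9,7) = 1·1·36 = 36
h=2: C(9,2)·C(2,1)·C(7,6) = 36·2·7 = 504
h=4: C(9,4)·C(4,2)·C(5,5) = 126·6·1 = 756
Total favorable: 1296
Total paths: 4^9 = 262144
P = 1296/262144 = 81/16384

Answer: 81/16384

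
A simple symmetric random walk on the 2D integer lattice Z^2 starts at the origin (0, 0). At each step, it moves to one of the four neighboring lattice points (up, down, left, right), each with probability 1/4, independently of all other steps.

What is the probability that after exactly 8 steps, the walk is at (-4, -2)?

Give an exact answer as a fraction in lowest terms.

Let h be the number of horizontal steps (so 8-h are vertical). To end at (-4,-2) need (h-4)/2 right-steps and ((8-h)-2)/2 up-steps.
Sum over h with 4 ≤ h ≤ 6, h ≡ 0 (mod 2), 8-h ≡ 0 (mod 2):
h=4: C(8,4)·C(4,0)·C(4,1) = 70·1·4 = 280
h=6: C(8,6)·C(6,1)·C(2,0) = 28·6·1 = 168
Total favorable: 448
Total paths: 4^8 = 65536
P = 448/65536 = 7/1024

Answer: 7/1024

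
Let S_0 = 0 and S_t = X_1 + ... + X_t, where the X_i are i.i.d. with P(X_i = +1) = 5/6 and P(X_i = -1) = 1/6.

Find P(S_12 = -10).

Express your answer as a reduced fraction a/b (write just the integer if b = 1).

To reach position -10 after 12 steps: need 1 step of +1 and 11 steps of -1.
Number of such sequences: C(12,1) = 12
Each has probability (5/6)^1 · (1/6)^11 = 5/2176782336
P = 12 · 5/2176782336 = 5/181398528

Answer: 5/181398528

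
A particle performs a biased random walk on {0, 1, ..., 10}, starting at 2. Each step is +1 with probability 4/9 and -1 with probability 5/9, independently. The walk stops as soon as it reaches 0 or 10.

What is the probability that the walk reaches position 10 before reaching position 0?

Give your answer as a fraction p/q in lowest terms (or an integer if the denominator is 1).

Biased walk: p = 4/9, q = 5/9, r = q/p = 5/4
Gambler's ruin: P(hit 10 before 0 | start at 2) = (1 - r^a)/(1 - r^N)
r^2 = 25/16; r^10 = 9765625/1048576
P = (1 - 25/16) / (1 - 9765625/1048576) = -9/16 / -8717049/1048576 = 65536/968561

Answer: 65536/968561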